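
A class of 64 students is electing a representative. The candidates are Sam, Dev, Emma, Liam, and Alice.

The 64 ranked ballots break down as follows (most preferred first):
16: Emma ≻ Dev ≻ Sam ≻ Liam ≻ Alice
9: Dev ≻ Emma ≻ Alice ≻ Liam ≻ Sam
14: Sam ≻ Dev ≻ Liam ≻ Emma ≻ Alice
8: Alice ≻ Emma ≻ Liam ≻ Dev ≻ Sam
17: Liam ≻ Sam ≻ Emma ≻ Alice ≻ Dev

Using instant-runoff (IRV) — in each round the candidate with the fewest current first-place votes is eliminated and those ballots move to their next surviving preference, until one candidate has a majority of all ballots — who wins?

Emma

Round 1: Sam 14, Dev 9, Emma 16, Liam 17, Alice 8. Alice eliminated.
Round 2: Sam 14, Dev 9, Emma 24, Liam 17. Dev eliminated.
Round 3: Sam 14, Emma 33, Liam 17. Emma has a majority (≥33).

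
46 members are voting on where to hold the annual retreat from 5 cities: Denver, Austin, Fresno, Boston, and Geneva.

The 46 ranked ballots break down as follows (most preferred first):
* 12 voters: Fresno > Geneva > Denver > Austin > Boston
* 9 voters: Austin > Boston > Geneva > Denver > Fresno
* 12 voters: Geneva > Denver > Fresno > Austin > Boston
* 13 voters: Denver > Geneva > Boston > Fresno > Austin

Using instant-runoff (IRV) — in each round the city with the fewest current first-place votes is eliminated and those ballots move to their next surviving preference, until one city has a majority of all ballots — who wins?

Geneva

Round 1: Denver 13, Austin 9, Fresno 12, Boston 0, Geneva 12. Boston eliminated.
Round 2: Denver 13, Austin 9, Fresno 12, Geneva 12. Austin eliminated.
Round 3: Denver 13, Fresno 12, Geneva 21. Fresno eliminated.
Round 4: Denver 13, Geneva 33. Geneva has a majority (≥24).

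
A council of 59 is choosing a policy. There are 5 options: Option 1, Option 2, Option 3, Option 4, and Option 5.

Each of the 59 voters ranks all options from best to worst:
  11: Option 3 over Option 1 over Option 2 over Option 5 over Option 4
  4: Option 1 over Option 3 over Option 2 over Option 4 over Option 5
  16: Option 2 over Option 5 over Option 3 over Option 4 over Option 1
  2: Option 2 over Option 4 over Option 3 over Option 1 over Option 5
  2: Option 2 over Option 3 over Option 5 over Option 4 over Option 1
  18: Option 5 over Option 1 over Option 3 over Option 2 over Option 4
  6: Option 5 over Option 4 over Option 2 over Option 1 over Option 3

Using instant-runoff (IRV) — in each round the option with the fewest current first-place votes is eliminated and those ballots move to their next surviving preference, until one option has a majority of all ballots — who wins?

Round 1: Option 1 4, Option 2 20, Option 3 11, Option 4 0, Option 5 24. Option 4 eliminated.
Round 2: Option 1 4, Option 2 20, Option 3 11, Option 5 24. Option 1 eliminated.
Round 3: Option 2 20, Option 3 15, Option 5 24. Option 3 eliminated.
Round 4: Option 2 35, Option 5 24. Option 2 has a majority (≥30).

Option 2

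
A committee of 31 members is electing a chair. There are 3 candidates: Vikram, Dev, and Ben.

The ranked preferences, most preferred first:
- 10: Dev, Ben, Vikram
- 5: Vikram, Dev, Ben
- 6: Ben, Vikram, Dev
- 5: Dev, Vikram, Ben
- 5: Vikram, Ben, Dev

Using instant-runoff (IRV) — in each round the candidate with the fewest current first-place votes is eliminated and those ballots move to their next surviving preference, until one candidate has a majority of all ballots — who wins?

Round 1: Vikram 10, Dev 15, Ben 6. Ben eliminated.
Round 2: Vikram 16, Dev 15. Vikram has a majority (≥16).

Vikram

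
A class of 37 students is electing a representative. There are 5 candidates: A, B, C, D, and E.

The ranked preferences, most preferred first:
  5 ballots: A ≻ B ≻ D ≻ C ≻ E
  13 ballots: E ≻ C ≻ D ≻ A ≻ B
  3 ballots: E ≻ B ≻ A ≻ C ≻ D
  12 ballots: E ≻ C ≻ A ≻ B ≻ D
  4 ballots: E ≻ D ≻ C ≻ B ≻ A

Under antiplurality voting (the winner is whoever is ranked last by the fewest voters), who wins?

Last-place votes: A 4, B 13, C 0, D 15, E 5.

C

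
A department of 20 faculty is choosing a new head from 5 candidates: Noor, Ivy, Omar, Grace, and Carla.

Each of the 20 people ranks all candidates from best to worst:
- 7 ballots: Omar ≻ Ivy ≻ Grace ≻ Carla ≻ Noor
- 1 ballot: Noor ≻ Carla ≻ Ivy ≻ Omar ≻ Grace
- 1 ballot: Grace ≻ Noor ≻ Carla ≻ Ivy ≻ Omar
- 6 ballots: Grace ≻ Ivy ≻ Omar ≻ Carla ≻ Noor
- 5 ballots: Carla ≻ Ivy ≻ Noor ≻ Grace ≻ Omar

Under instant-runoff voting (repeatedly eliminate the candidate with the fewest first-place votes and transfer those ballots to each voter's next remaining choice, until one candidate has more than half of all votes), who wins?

Round 1: Noor 1, Ivy 0, Omar 7, Grace 7, Carla 5. Ivy eliminated.
Round 2: Noor 1, Omar 7, Grace 7, Carla 5. Noor eliminated.
Round 3: Omar 7, Grace 7, Carla 6. Carla eliminated.
Round 4: Omar 8, Grace 12. Grace has a majority (≥11).

Grace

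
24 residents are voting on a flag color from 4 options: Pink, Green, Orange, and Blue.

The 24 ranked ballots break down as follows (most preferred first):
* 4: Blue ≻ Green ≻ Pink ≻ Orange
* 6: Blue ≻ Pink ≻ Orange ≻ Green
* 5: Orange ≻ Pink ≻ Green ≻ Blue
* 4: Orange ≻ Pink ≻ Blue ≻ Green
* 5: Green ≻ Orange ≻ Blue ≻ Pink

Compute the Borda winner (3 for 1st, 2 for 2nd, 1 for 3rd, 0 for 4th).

Pink: 4×1 + 6×2 + 5×2 + 4×2 + 5×0 = 34
Green: 4×2 + 6×0 + 5×1 + 4×0 + 5×3 = 28
Orange: 4×0 + 6×1 + 5×3 + 4×3 + 5×2 = 43
Blue: 4×3 + 6×3 + 5×0 + 4×1 + 5×1 = 39

Orange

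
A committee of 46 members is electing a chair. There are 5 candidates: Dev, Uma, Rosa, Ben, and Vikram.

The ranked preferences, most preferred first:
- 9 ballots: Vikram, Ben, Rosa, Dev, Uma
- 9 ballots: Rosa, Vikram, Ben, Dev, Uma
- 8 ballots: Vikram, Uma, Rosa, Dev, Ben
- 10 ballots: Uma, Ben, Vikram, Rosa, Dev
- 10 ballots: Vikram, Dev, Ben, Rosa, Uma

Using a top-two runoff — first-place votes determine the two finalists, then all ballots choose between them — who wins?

Vikram

Round 1 first-place votes: Dev 0, Uma 10, Rosa 9, Ben 0, Vikram 27. Vikram and Uma advance.
Runoff: Vikram is ranked above Uma on 36 ballots, Uma above Vikram on 10.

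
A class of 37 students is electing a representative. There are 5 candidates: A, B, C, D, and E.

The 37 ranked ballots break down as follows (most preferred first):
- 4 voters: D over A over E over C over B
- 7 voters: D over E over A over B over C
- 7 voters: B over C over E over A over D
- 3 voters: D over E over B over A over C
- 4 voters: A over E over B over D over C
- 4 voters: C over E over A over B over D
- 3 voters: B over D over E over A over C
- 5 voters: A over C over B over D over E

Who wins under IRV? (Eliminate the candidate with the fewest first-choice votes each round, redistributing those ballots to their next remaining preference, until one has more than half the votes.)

A

Round 1: A 9, B 10, C 4, D 14, E 0. E eliminated.
Round 2: A 9, B 10, C 4, D 14. C eliminated.
Round 3: A 13, B 10, D 14. B eliminated.
Round 4: A 20, D 17. A has a majority (≥19).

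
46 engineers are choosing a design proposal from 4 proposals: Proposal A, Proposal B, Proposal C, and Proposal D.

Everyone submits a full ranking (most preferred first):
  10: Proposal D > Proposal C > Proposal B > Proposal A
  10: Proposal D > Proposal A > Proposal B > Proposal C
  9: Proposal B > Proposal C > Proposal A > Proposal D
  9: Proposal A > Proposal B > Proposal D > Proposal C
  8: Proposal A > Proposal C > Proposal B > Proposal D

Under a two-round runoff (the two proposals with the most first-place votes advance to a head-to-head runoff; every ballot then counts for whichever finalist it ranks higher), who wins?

Round 1 first-place votes: Proposal A 17, Proposal B 9, Proposal C 0, Proposal D 20. Proposal D and Proposal A advance.
Runoff: Proposal D is ranked above Proposal A on 20 ballots, Proposal A above Proposal D on 26.

Proposal A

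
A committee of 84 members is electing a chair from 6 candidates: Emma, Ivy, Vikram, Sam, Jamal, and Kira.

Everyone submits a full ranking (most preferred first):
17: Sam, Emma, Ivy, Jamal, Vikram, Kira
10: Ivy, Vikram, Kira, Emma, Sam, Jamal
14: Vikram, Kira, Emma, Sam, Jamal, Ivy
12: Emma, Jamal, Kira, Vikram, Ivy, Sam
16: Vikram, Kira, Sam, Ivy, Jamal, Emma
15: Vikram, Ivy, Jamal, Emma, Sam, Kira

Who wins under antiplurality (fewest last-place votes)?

Last-place votes: Emma 16, Ivy 14, Vikram 0, Sam 12, Jamal 10, Kira 32.

Vikram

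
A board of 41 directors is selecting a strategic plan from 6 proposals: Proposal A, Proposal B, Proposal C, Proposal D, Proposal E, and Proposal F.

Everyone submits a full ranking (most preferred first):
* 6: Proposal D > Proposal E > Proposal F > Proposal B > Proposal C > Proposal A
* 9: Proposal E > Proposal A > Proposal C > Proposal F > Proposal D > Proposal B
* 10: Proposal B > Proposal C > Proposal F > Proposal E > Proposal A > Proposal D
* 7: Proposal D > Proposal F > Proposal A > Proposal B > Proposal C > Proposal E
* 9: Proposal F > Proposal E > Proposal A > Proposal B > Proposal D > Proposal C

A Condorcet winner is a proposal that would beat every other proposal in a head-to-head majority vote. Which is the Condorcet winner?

Proposal F vs Proposal A: 32–9
Proposal F vs Proposal B: 31–10
Proposal F vs Proposal C: 22–19
Proposal F vs Proposal D: 28–13
Proposal F vs Proposal E: 26–15
Proposal F beats every other proposal.

Proposal F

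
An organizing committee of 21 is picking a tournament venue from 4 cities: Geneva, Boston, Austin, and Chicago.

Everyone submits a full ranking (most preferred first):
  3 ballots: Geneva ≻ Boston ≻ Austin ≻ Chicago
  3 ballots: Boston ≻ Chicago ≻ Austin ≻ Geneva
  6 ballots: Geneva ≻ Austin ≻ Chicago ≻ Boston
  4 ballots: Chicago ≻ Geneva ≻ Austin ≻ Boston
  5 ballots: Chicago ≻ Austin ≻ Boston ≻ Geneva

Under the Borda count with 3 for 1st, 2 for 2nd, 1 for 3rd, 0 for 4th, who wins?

Chicago

Geneva: 3×3 + 3×0 + 6×3 + 4×2 + 5×0 = 35
Boston: 3×2 + 3×3 + 6×0 + 4×0 + 5×1 = 20
Austin: 3×1 + 3×1 + 6×2 + 4×1 + 5×2 = 32
Chicago: 3×0 + 3×2 + 6×1 + 4×3 + 5×3 = 39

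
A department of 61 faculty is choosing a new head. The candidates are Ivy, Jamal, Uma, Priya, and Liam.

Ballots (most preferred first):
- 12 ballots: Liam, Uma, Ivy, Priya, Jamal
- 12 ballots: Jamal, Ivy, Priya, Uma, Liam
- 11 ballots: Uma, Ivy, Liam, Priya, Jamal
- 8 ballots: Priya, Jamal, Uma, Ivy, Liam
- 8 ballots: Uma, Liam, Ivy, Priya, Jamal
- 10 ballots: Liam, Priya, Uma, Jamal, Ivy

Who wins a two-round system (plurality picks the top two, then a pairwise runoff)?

Uma

Round 1 first-place votes: Ivy 0, Jamal 12, Uma 19, Priya 8, Liam 22. Liam and Uma advance.
Runoff: Liam is ranked above Uma on 22 ballots, Uma above Liam on 39.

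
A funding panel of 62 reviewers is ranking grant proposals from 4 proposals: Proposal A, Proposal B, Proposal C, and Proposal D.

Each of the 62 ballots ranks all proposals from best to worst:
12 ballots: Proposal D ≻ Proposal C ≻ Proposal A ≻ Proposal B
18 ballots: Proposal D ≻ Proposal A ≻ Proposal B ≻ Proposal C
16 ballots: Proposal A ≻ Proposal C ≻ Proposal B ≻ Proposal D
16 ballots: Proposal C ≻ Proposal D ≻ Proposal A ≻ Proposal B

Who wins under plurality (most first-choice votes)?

First-place votes: Proposal A 16, Proposal B 0, Proposal C 16, Proposal D 30.

Proposal D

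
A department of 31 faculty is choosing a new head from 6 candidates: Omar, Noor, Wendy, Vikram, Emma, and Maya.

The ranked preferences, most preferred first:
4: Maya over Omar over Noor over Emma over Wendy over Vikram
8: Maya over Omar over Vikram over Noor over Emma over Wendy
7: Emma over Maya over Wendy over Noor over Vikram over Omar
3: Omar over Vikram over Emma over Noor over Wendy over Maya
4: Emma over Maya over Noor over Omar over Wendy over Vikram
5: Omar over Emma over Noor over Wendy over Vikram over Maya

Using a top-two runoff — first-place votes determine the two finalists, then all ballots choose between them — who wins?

Round 1 first-place votes: Omar 8, Noor 0, Wendy 0, Vikram 0, Emma 11, Maya 12. Maya and Emma advance.
Runoff: Maya is ranked above Emma on 12 ballots, Emma above Maya on 19.

Emma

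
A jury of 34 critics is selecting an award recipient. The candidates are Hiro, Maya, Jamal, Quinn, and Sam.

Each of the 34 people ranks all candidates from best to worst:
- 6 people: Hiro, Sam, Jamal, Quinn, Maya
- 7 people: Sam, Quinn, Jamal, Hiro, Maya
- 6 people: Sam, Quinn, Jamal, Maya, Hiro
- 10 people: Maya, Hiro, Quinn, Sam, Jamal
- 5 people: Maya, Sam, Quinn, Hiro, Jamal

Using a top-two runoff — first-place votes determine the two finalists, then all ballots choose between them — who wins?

Round 1 first-place votes: Hiro 6, Maya 15, Jamal 0, Quinn 0, Sam 13. Maya and Sam advance.
Runoff: Maya is ranked above Sam on 15 ballots, Sam above Maya on 19.

Sam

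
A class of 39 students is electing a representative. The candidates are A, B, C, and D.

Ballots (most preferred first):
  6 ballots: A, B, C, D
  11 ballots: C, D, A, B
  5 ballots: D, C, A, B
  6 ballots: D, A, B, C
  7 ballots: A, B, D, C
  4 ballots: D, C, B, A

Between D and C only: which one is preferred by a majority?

D

D is ranked above C on 22 ballots; C above D on 17.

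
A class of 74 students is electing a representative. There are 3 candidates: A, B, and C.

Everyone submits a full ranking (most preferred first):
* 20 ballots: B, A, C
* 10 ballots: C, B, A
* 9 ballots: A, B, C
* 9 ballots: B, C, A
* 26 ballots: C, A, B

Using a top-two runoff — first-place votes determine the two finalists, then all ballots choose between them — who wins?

B

Round 1 first-place votes: A 9, B 29, C 36. C and B advance.
Runoff: C is ranked above B on 36 ballots, B above C on 38.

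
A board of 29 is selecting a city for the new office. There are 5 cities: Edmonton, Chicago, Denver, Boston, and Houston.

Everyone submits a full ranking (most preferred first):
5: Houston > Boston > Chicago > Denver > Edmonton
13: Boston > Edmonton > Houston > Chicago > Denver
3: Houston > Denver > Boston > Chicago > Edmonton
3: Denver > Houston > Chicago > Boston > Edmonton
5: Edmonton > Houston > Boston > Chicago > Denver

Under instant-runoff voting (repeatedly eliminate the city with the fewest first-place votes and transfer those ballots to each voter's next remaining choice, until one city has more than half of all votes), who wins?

Round 1: Edmonton 5, Chicago 0, Denver 3, Boston 13, Houston 8. Chicago eliminated.
Round 2: Edmonton 5, Denver 3, Boston 13, Houston 8. Denver eliminated.
Round 3: Edmonton 5, Boston 13, Houston 11. Edmonton eliminated.
Round 4: Boston 13, Houston 16. Houston has a majority (≥15).

Houston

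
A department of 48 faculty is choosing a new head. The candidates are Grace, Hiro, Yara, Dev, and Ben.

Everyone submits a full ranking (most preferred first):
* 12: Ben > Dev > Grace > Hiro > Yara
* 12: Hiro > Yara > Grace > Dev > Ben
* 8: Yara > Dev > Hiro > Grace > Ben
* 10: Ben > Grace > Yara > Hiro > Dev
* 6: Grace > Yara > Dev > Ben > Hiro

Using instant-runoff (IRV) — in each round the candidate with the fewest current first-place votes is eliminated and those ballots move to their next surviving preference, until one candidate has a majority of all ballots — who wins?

Round 1: Grace 6, Hiro 12, Yara 8, Dev 0, Ben 22. Dev eliminated.
Round 2: Grace 6, Hiro 12, Yara 8, Ben 22. Grace eliminated.
Round 3: Hiro 12, Yara 14, Ben 22. Hiro eliminated.
Round 4: Yara 26, Ben 22. Yara has a majority (≥25).

Yara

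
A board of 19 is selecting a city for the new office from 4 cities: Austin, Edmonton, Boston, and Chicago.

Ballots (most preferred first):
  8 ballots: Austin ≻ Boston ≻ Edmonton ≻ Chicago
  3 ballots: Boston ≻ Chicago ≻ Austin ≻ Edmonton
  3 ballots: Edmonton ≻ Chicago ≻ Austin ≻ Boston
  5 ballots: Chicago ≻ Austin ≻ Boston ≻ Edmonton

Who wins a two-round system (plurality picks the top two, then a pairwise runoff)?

Round 1 first-place votes: Austin 8, Edmonton 3, Boston 3, Chicago 5. Austin and Chicago advance.
Runoff: Austin is ranked above Chicago on 8 ballots, Chicago above Austin on 11.

Chicago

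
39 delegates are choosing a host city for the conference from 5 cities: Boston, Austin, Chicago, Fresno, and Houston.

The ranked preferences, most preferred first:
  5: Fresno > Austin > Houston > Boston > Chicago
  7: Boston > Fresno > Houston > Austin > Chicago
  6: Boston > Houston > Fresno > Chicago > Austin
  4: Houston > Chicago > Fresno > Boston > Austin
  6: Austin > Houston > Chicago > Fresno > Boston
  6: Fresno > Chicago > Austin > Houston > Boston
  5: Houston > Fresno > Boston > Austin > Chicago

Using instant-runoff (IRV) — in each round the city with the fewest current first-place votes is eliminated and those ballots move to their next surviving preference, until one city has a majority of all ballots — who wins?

Round 1: Boston 13, Austin 6, Chicago 0, Fresno 11, Houston 9. Chicago eliminated.
Round 2: Boston 13, Austin 6, Fresno 11, Houston 9. Austin eliminated.
Round 3: Boston 13, Fresno 11, Houston 15. Fresno eliminated.
Round 4: Boston 13, Houston 26. Houston has a majority (≥20).

Houston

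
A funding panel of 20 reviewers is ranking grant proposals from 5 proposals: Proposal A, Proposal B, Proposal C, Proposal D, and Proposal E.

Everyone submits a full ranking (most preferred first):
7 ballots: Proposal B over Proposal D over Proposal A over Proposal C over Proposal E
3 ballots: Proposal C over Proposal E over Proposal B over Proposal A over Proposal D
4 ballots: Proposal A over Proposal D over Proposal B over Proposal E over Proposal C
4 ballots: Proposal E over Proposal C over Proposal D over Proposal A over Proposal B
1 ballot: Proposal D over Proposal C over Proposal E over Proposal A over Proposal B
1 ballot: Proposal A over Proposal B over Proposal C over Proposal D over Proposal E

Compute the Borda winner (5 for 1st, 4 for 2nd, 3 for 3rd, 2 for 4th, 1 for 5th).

Proposal A: 7×3 + 3×2 + 4×5 + 4×2 + 1×2 + 1×5 = 62
Proposal B: 7×5 + 3×3 + 4×3 + 4×1 + 1×1 + 1×4 = 65
Proposal C: 7×2 + 3×5 + 4×1 + 4×4 + 1×4 + 1×3 = 56
Proposal D: 7×4 + 3×1 + 4×4 + 4×3 + 1×5 + 1×2 = 66
Proposal E: 7×1 + 3×4 + 4×2 + 4×5 + 1×3 + 1×1 = 51

Proposal D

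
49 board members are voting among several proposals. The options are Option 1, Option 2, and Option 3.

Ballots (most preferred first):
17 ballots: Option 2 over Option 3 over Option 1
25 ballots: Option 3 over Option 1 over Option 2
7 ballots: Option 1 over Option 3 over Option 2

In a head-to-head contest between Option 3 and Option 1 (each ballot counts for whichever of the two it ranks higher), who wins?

Option 3

Option 3 is ranked above Option 1 on 42 ballots; Option 1 above Option 3 on 7.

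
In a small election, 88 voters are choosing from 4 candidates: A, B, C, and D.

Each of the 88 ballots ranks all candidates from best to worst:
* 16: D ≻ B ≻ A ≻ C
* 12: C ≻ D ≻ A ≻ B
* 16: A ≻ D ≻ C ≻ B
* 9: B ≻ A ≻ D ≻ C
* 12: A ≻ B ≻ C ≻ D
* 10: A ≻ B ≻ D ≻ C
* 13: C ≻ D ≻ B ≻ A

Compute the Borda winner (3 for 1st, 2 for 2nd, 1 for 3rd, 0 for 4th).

A: 16×1 + 12×1 + 16×3 + 9×2 + 12×3 + 10×3 + 13×0 = 160
B: 16×2 + 12×0 + 16×0 + 9×3 + 12×2 + 10×2 + 13×1 = 116
C: 16×0 + 12×3 + 16×1 + 9×0 + 12×1 + 10×0 + 13×3 = 103
D: 16×3 + 12×2 + 16×2 + 9×1 + 12×0 + 10×1 + 13×2 = 149

A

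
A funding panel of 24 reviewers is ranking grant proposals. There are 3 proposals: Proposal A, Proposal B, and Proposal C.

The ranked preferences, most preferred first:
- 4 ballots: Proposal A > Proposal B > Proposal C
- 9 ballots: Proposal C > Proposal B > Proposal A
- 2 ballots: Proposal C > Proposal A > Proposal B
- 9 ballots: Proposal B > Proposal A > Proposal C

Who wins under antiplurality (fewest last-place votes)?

Last-place votes: Proposal A 9, Proposal B 2, Proposal C 13.

Proposal B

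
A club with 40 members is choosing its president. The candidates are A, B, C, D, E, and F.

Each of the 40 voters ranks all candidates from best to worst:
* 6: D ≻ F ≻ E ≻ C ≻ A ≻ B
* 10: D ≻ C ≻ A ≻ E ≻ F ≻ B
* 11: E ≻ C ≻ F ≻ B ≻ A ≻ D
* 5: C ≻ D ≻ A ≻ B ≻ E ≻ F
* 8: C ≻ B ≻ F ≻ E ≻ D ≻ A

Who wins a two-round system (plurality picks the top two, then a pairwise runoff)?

Round 1 first-place votes: A 0, B 0, C 13, D 16, E 11, F 0. D and C advance.
Runoff: D is ranked above C on 16 ballots, C above D on 24.

C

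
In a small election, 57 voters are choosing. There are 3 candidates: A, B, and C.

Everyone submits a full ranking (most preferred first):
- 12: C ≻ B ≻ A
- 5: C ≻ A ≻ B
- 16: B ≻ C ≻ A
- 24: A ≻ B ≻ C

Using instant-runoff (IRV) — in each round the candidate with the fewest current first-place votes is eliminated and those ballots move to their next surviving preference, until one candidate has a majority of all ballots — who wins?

Round 1: A 24, B 16, C 17. B eliminated.
Round 2: A 24, C 33. C has a majority (≥29).

C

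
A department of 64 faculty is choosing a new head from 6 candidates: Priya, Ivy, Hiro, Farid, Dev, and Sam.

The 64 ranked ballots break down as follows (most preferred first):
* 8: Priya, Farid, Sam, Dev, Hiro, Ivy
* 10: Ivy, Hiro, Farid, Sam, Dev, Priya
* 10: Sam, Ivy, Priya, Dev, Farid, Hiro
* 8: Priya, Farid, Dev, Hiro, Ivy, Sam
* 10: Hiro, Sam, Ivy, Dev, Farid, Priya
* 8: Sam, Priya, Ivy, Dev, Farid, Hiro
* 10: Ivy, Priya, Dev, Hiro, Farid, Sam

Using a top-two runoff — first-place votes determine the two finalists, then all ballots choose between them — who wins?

Sam

Round 1 first-place votes: Priya 16, Ivy 20, Hiro 10, Farid 0, Dev 0, Sam 18. Ivy and Sam advance.
Runoff: Ivy is ranked above Sam on 28 ballots, Sam above Ivy on 36.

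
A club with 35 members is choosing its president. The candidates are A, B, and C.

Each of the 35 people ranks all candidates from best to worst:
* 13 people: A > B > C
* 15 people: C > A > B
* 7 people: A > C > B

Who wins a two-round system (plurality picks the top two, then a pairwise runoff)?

Round 1 first-place votes: A 20, B 0, C 15. A and C advance.
Runoff: A is ranked above C on 20 ballots, C above A on 15.

A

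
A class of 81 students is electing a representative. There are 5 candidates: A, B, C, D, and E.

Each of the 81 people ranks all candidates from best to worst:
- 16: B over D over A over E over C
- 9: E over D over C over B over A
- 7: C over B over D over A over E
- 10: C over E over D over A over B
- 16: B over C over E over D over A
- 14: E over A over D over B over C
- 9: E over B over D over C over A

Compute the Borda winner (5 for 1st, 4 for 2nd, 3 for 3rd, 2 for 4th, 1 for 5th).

A: 16×3 + 9×1 + 7×2 + 10×2 + 16×1 + 14×4 + 9×1 = 172
B: 16×5 + 9×2 + 7×4 + 10×1 + 16×5 + 14×2 + 9×4 = 280
C: 16×1 + 9×3 + 7×5 + 10×5 + 16×4 + 14×1 + 9×2 = 224
D: 16×4 + 9×4 + 7×3 + 10×3 + 16×2 + 14×3 + 9×3 = 252
E: 16×2 + 9×5 + 7×1 + 10×4 + 16×3 + 14×5 + 9×5 = 287

E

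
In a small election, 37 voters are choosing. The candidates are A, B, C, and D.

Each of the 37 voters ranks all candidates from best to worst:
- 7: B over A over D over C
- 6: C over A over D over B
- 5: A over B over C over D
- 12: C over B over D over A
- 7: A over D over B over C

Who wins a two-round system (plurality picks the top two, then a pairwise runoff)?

A

Round 1 first-place votes: A 12, B 7, C 18, D 0. C and A advance.
Runoff: C is ranked above A on 18 ballots, A above C on 19.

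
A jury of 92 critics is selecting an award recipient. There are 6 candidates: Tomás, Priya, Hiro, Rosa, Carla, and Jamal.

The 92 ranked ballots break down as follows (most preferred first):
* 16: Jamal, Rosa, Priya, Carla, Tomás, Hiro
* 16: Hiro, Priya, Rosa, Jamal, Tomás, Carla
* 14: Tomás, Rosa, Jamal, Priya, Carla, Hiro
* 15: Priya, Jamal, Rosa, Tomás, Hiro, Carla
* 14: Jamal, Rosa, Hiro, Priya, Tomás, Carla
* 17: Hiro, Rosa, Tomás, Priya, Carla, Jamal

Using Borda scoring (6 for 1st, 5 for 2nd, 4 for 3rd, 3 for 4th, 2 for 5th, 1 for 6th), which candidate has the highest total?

Rosa

Tomás: 16×2 + 16×2 + 14×6 + 15×3 + 14×2 + 17×4 = 289
Priya: 16×4 + 16×5 + 14×3 + 15×6 + 14×3 + 17×3 = 369
Hiro: 16×1 + 16×6 + 14×1 + 15×2 + 14×4 + 17×6 = 314
Rosa: 16×5 + 16×4 + 14×5 + 15×4 + 14×5 + 17×5 = 429
Carla: 16×3 + 16×1 + 14×2 + 15×1 + 14×1 + 17×2 = 155
Jamal: 16×6 + 16×3 + 14×4 + 15×5 + 14×6 + 17×1 = 376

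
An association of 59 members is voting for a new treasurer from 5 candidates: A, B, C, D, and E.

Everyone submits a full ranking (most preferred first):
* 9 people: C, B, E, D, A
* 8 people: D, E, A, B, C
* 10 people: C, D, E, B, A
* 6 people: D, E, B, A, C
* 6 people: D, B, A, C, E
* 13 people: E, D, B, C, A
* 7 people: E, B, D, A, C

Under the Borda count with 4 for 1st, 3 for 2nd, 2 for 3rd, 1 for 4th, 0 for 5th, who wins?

D

A: 9×0 + 8×2 + 10×0 + 6×1 + 6×2 + 13×0 + 7×1 = 41
B: 9×3 + 8×1 + 10×1 + 6×2 + 6×3 + 13×2 + 7×3 = 122
C: 9×4 + 8×0 + 10×4 + 6×0 + 6×1 + 13×1 + 7×0 = 95
D: 9×1 + 8×4 + 10×3 + 6×4 + 6×4 + 13×3 + 7×2 = 172
E: 9×2 + 8×3 + 10×2 + 6×3 + 6×0 + 13×4 + 7×4 = 160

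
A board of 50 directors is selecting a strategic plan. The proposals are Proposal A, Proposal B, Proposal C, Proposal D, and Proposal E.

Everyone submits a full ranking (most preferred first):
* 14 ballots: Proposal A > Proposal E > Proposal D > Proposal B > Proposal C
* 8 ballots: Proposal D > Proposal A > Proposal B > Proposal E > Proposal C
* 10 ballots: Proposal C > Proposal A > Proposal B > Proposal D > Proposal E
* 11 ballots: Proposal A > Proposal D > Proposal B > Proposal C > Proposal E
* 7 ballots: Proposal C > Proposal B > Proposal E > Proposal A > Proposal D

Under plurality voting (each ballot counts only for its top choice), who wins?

First-place votes: Proposal A 25, Proposal B 0, Proposal C 17, Proposal D 8, Proposal E 0.

Proposal A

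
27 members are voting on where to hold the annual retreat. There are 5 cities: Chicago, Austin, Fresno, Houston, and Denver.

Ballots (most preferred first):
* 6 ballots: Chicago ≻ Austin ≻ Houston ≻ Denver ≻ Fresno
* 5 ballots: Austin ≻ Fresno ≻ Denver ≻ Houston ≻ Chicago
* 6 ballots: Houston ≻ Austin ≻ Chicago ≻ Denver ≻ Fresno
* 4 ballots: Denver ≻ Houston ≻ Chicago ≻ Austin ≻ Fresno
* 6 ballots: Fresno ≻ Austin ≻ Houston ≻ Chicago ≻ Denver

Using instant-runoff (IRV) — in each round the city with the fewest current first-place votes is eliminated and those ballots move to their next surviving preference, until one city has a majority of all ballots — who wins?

Houston

Round 1: Chicago 6, Austin 5, Fresno 6, Houston 6, Denver 4. Denver eliminated.
Round 2: Chicago 6, Austin 5, Fresno 6, Houston 10. Austin eliminated.
Round 3: Chicago 6, Fresno 11, Houston 10. Chicago eliminated.
Round 4: Fresno 11, Houston 16. Houston has a majority (≥14).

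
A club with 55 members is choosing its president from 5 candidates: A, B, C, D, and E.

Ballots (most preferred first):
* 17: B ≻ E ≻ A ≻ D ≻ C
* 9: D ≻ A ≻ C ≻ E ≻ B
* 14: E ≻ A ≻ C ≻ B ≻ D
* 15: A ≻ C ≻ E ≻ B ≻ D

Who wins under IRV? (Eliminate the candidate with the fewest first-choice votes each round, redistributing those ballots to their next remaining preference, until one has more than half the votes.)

Round 1: A 15, B 17, C 0, D 9, E 14. C eliminated.
Round 2: A 15, B 17, D 9, E 14. D eliminated.
Round 3: A 24, B 17, E 14. E eliminated.
Round 4: A 38, B 17. A has a majority (≥28).

A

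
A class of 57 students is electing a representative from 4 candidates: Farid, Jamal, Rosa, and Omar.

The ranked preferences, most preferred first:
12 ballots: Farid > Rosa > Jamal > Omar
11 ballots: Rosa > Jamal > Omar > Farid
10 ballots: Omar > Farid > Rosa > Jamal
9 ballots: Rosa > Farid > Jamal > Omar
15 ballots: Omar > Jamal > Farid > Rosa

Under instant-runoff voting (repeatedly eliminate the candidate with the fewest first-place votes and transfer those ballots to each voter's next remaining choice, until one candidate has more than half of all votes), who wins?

Round 1: Farid 12, Jamal 0, Rosa 20, Omar 25. Jamal eliminated.
Round 2: Farid 12, Rosa 20, Omar 25. Farid eliminated.
Round 3: Rosa 32, Omar 25. Rosa has a majority (≥29).

Rosa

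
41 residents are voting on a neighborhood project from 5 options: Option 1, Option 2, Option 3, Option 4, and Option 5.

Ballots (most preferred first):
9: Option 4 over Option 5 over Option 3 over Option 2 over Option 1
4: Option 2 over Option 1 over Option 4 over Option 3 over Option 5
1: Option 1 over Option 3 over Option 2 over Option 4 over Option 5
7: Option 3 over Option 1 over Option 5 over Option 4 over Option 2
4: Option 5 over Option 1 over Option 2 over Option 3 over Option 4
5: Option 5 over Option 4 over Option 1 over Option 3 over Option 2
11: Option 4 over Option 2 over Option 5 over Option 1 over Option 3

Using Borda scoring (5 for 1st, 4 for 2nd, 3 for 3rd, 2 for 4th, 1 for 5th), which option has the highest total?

Option 1: 9×1 + 4×4 + 1×5 + 7×4 + 4×4 + 5×3 + 11×2 = 111
Option 2: 9×2 + 4×5 + 1×3 + 7×1 + 4×3 + 5×1 + 11×4 = 109
Option 3: 9×3 + 4×2 + 1×4 + 7×5 + 4×2 + 5×2 + 11×1 = 103
Option 4: 9×5 + 4×3 + 1×2 + 7×2 + 4×1 + 5×4 + 11×5 = 152
Option 5: 9×4 + 4×1 + 1×1 + 7×3 + 4×5 + 5×5 + 11×3 = 140

Option 4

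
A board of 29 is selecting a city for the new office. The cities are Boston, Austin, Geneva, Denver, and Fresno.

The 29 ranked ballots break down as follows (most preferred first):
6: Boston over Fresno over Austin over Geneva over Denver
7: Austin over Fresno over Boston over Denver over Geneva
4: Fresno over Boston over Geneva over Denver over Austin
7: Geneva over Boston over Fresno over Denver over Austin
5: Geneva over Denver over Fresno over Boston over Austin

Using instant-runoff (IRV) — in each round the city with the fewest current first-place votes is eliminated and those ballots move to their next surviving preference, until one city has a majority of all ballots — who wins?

Boston

Round 1: Boston 6, Austin 7, Geneva 12, Denver 0, Fresno 4. Denver eliminated.
Round 2: Boston 6, Austin 7, Geneva 12, Fresno 4. Fresno eliminated.
Round 3: Boston 10, Austin 7, Geneva 12. Austin eliminated.
Round 4: Boston 17, Geneva 12. Boston has a majority (≥15).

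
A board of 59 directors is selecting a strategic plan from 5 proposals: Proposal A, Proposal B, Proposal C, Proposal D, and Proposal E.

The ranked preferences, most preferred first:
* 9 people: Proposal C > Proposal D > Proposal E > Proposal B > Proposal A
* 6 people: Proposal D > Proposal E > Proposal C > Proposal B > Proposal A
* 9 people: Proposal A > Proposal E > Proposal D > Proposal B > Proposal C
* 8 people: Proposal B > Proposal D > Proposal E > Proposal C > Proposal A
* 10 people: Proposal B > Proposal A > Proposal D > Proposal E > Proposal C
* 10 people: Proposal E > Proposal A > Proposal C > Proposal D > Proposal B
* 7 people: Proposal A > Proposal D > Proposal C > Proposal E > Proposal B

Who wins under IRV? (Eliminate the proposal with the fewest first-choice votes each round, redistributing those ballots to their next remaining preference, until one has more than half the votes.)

Round 1: Proposal A 16, Proposal B 18, Proposal C 9, Proposal D 6, Proposal E 10. Proposal D eliminated.
Round 2: Proposal A 16, Proposal B 18, Proposal C 9, Proposal E 16. Proposal C eliminated.
Round 3: Proposal A 16, Proposal B 18, Proposal E 25. Proposal A eliminated.
Round 4: Proposal B 18, Proposal E 41. Proposal E has a majority (≥30).

Proposal E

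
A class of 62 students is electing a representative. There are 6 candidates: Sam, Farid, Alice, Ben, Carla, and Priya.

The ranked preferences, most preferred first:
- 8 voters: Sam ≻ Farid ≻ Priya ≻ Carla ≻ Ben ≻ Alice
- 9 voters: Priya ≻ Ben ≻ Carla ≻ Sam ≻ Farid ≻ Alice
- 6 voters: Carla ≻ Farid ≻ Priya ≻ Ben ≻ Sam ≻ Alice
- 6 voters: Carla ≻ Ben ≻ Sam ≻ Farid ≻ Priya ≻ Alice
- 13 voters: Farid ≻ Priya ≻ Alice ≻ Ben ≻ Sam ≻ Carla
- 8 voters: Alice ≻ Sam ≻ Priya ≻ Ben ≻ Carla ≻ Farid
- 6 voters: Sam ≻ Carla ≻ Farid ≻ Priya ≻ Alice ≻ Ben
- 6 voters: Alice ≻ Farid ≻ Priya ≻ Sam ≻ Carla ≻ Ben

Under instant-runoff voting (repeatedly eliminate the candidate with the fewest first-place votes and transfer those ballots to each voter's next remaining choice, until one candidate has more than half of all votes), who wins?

Carla

Round 1: Sam 14, Farid 13, Alice 14, Ben 0, Carla 12, Priya 9. Ben eliminated.
Round 2: Sam 14, Farid 13, Alice 14, Carla 12, Priya 9. Priya eliminated.
Round 3: Sam 14, Farid 13, Alice 14, Carla 21. Farid eliminated.
Round 4: Sam 14, Alice 27, Carla 21. Sam eliminated.
Round 5: Alice 27, Carla 35. Carla has a majority (≥32).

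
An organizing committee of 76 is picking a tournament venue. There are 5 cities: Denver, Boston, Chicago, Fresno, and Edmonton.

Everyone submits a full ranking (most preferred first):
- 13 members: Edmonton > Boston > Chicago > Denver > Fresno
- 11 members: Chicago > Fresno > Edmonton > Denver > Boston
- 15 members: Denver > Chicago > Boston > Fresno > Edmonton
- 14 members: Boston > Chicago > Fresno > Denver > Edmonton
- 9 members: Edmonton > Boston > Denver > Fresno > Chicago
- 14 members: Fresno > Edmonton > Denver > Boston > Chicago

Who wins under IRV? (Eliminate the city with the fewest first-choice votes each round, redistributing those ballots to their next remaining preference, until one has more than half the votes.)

Round 1: Denver 15, Boston 14, Chicago 11, Fresno 14, Edmonton 22. Chicago eliminated.
Round 2: Denver 15, Boston 14, Fresno 25, Edmonton 22. Boston eliminated.
Round 3: Denver 15, Fresno 39, Edmonton 22. Fresno has a majority (≥39).

Fresno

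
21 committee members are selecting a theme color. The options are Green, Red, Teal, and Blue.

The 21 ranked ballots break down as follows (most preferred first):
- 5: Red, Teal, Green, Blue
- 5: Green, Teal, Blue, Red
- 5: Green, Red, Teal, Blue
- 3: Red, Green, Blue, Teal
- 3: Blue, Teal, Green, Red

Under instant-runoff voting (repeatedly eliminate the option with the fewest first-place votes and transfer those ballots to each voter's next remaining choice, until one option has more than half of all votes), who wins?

Round 1: Green 10, Red 8, Teal 0, Blue 3. Teal eliminated.
Round 2: Green 10, Red 8, Blue 3. Blue eliminated.
Round 3: Green 13, Red 8. Green has a majority (≥11).

Green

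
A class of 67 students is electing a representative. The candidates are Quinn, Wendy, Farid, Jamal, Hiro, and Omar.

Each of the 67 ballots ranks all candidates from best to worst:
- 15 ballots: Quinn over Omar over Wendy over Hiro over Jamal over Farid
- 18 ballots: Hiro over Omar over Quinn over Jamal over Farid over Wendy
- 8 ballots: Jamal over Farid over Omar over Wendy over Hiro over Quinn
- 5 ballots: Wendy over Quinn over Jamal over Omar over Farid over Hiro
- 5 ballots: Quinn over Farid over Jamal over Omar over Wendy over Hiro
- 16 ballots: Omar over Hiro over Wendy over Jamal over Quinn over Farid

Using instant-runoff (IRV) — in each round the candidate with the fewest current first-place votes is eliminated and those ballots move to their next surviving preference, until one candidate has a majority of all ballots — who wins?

Omar

Round 1: Quinn 20, Wendy 5, Farid 0, Jamal 8, Hiro 18, Omar 16. Farid eliminated.
Round 2: Quinn 20, Wendy 5, Jamal 8, Hiro 18, Omar 16. Wendy eliminated.
Round 3: Quinn 25, Jamal 8, Hiro 18, Omar 16. Jamal eliminated.
Round 4: Quinn 25, Hiro 18, Omar 24. Hiro eliminated.
Round 5: Quinn 25, Omar 42. Omar has a majority (≥34).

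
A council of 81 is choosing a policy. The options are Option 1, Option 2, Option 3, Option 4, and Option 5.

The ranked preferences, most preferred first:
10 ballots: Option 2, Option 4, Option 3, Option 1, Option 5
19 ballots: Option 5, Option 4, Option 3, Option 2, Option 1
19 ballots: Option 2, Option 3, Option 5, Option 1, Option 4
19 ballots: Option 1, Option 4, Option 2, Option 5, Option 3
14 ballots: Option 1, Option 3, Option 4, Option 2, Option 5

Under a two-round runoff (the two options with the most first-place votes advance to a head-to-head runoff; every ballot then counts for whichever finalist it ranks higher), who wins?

Round 1 first-place votes: Option 1 33, Option 2 29, Option 3 0, Option 4 0, Option 5 19. Option 1 and Option 2 advance.
Runoff: Option 1 is ranked above Option 2 on 33 ballots, Option 2 above Option 1 on 48.

Option 2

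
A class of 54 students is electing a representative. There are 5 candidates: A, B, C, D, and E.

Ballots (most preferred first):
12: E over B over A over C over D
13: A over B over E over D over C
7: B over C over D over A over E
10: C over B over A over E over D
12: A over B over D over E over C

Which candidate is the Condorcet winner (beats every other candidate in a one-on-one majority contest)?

B

B vs A: 29–25
B vs C: 44–10
B vs D: 54–0
B vs E: 42–12
B beats every other candidate.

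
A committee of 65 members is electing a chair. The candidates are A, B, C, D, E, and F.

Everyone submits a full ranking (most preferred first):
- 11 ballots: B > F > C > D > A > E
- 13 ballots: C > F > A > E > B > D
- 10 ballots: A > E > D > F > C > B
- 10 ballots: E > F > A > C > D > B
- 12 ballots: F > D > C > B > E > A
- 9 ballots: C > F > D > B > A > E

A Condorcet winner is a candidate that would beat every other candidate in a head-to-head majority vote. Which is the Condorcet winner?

F vs A: 55–10
F vs B: 54–11
F vs C: 43–22
F vs D: 55–10
F vs E: 45–20
F beats every other candidate.

F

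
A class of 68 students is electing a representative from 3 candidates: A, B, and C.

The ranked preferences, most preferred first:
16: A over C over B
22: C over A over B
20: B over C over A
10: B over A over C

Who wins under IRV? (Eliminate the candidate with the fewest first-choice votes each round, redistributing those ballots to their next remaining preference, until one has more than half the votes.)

C

Round 1: A 16, B 30, C 22. A eliminated.
Round 2: B 30, C 38. C has a majority (≥35).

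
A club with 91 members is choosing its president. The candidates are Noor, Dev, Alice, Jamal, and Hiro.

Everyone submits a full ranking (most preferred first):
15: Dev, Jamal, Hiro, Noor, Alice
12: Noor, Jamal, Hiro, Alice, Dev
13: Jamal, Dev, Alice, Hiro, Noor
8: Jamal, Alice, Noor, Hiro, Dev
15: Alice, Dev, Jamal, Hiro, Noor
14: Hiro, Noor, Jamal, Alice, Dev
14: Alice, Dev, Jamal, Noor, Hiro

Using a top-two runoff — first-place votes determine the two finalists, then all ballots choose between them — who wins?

Jamal

Round 1 first-place votes: Noor 12, Dev 15, Alice 29, Jamal 21, Hiro 14. Alice and Jamal advance.
Runoff: Alice is ranked above Jamal on 29 ballots, Jamal above Alice on 62.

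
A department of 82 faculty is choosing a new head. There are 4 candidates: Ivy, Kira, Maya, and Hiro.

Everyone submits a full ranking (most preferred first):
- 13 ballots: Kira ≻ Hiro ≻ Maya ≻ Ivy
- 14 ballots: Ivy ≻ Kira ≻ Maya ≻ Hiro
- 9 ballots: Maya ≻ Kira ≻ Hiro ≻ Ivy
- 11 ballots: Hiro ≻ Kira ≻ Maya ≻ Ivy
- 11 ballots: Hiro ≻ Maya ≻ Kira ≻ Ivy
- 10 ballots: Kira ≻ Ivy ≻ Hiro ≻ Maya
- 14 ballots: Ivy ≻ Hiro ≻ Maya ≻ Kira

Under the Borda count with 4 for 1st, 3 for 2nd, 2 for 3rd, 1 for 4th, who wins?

Kira

Ivy: 13×1 + 14×4 + 9×1 + 11×1 + 11×1 + 10×3 + 14×4 = 186
Kira: 13×4 + 14×3 + 9×3 + 11×3 + 11×2 + 10×4 + 14×1 = 230
Maya: 13×2 + 14×2 + 9×4 + 11×2 + 11×3 + 10×1 + 14×2 = 183
Hiro: 13×3 + 14×1 + 9×2 + 11×4 + 11×4 + 10×2 + 14×3 = 221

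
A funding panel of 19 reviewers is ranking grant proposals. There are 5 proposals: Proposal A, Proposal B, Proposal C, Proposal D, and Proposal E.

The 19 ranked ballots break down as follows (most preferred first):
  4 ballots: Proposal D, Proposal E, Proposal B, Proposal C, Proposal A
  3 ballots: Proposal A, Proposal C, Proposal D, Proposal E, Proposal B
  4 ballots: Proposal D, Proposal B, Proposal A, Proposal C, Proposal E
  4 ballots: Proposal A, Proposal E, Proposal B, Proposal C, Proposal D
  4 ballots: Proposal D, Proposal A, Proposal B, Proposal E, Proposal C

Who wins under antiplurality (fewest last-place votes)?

Proposal B

Last-place votes: Proposal A 4, Proposal B 3, Proposal C 4, Proposal D 4, Proposal E 4.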